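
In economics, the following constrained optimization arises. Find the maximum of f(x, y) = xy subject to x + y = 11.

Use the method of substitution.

Substitute y = 11 - x into f(x,y) = xy:
g(x) = x(11 - x) = 11x - x^2
g'(x) = 11 - 2x = 0  =>  x = 11/2
y = 11 - 11/2 = 11/2
Maximum value = (11/2) * (11/2) = 121/4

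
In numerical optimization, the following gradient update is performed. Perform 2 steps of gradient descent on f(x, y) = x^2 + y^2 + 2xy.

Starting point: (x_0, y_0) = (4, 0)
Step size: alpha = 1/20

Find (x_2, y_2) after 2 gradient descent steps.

f(x,y) = x^2 + y^2 + 2xy
grad_x = 2x + 2y, grad_y = 2y + 2x
Step 1: grad = (8, 8), (18/5, -2/5)
Step 2: grad = (32/5, 32/5), (82/25, -18/25)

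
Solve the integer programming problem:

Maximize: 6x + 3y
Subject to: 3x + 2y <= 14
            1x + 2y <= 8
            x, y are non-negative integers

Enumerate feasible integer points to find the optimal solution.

Constraint 1: 3x + 2y <= 14
Constraint 2: 1x + 2y <= 8
Feasible x range (need y >= 0): 0 <= x <= min(14/3, 8/1) => x in {0, ..., 4}.
Enumerate feasible integer points row by row (the coefficient of y is 3 > 0, so for each x the largest feasible y gives the best value):
  x = 0: y <= min((14 - 3*0)/2, (8 - 1*0)/2) => y in {0, ..., 4}; best 6*0 + 3*4 = 12
  x = 1: y <= min((14 - 3*1)/2, (8 - 1*1)/2) => y in {0, ..., 3}; best 6*1 + 3*3 = 15
  x = 2: y <= min((14 - 3*2)/2, (8 - 1*2)/2) => y in {0, ..., 3}; best 6*2 + 3*3 = 21
  x = 3: y <= min((14 - 3*3)/2, (8 - 1*3)/2) => y in {0, ..., 2}; best 6*3 + 3*2 = 24
  x = 4: y <= min((14 - 3*4)/2, (8 - 1*4)/2) => y in {0, ..., 1}; best 6*4 + 3*1 = 27
The maximum 6x + 3y = 27 is achieved at x = 4, y = 1.
Check: 3*4 + 2*1 = 14 <= 14 and 1*4 + 2*1 = 6 <= 8.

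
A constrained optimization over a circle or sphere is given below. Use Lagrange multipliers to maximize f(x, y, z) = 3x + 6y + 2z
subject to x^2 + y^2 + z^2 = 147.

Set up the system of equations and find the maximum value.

Lagrange conditions: 3 = 2*lambda*x, 6 = 2*lambda*y, 2 = 2*lambda*z
So x:3 = y:6 = z:2, i.e. x = 3t, y = 6t, z = 2t
Constraint: t^2*(3^2 + 6^2 + 2^2) = 147
  t^2 * 49 = 147  =>  t = sqrt(3)
Maximum = 3*3t + 6*6t + 2*2t = 49*sqrt(3) = sqrt(7203)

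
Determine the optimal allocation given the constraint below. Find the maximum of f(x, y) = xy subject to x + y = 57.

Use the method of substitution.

Substitute y = 57 - x into f(x,y) = xy:
g(x) = x(57 - x) = 57x - x^2
g'(x) = 57 - 2x = 0  =>  x = 57/2
y = 57 - 57/2 = 57/2
Maximum value = (57/2) * (57/2) = 3249/4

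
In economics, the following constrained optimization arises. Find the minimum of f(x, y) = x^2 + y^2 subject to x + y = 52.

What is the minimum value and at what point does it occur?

Substitute y = 52 - x into f(x,y) = x^2 + y^2:
g(x) = x^2 + (52 - x)^2 = 2x^2 - 104x + 2704
g'(x) = 4x - 104 = 0  =>  x = 26
y = 52 - 26 = 26
Minimum value = 26^2 + 26^2 = 1352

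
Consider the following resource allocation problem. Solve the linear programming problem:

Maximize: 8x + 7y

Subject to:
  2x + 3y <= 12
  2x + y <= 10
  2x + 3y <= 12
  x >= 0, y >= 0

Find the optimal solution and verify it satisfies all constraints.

Feasible vertices: (0, 0), (0, 4), (9/2, 1), (5, 0)
Objective 8x + 7y at each vertex:
  (0, 0): 0
  (0, 4): 28
  (9/2, 1): 43
  (5, 0): 40
Maximum is 43 at (9/2, 1).
Verify constraints at (x, y) = (9/2, 1):
  2*(9/2) + 3*1 = 12 <= 12 (active)
  2*(9/2) + 1*1 = 10 <= 10 (active)
  2*(9/2) + 3*1 = 12 <= 12 (active)
  x = 9/2 >= 0, y = 1 >= 0. All constraints satisfied.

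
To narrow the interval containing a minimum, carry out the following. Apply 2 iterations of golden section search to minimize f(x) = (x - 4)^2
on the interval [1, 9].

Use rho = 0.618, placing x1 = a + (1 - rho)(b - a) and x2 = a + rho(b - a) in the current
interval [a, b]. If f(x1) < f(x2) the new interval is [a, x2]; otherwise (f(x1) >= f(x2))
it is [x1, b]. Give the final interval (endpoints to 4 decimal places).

Golden section search for min of f(x) = (x - 4)^2 on [1, 9].
Each step: x1 = a + (1 - rho)(b - a), x2 = a + rho(b - a); if f(x1) < f(x2) keep [a, x2], otherwise keep [x1, b].
Step 1: [1.0000, 9.0000], x1=4.0560 (f=0.0031), x2=5.9440 (f=3.7791); f(x1) < f(x2) => keep [1.0000, 5.9440]
Step 2: [1.0000, 5.9440], x1=2.8886 (f=1.2352), x2=4.0554 (f=0.0031); f(x1) > f(x2) => keep [2.8886, 5.9440]
Final interval: [2.8886, 5.9440]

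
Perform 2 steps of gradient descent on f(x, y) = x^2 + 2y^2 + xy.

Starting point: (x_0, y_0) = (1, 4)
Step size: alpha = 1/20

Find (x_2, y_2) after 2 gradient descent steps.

f(x,y) = x^2 + 2y^2 + xy
grad_x = 2x + 1y, grad_y = 4y + 1x
Step 1: grad = (6, 17), (7/10, 63/20)
Step 2: grad = (91/20, 133/10), (189/400, 497/200)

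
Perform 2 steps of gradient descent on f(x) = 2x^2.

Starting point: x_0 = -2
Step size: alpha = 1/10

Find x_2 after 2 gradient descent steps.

f(x) = 2x^2, f'(x) = 4x + (0)
Step 1: f'(-2) = -8, x_1 = -2 - 1/10 * -8 = -6/5
Step 2: f'(-6/5) = -24/5, x_2 = -6/5 - 1/10 * -24/5 = -18/25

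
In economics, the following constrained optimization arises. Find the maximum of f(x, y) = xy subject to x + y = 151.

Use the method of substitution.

Substitute y = 151 - x into f(x,y) = xy:
g(x) = x(151 - x) = 151x - x^2
g'(x) = 151 - 2x = 0  =>  x = 151/2
y = 151 - 151/2 = 151/2
Maximum value = (151/2) * (151/2) = 22801/4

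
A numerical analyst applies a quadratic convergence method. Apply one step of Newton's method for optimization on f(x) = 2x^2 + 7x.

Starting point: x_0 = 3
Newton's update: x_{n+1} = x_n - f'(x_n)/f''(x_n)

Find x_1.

f(x) = 2x^2 + 7x
f'(x) = 4x + (7), f''(x) = 4
Newton step: x_1 = x_0 - f'(x_0)/f''(x_0)
f'(3) = 19
x_1 = 3 - 19/4 = -7/4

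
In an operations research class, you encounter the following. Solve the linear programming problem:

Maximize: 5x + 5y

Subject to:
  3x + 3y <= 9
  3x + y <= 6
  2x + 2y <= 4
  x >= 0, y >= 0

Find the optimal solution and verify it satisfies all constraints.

Feasible vertices: (0, 0), (0, 2), (2, 0)
Objective 5x + 5y at each vertex:
  (0, 0): 0
  (0, 2): 10
  (2, 0): 10
Maximum is 10 at (0, 2).
Verify constraints at (x, y) = (0, 2):
  3*0 + 3*2 = 6 <= 9
  3*0 + 1*2 = 2 <= 6
  2*0 + 2*2 = 4 <= 4 (active)
  x = 0 >= 0, y = 2 >= 0. All constraints satisfied.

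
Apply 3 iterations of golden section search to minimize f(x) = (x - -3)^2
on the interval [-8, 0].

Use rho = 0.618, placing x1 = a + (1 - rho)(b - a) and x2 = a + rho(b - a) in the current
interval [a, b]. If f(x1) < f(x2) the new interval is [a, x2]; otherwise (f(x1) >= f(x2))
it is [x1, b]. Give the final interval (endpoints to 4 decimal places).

Golden section search for min of f(x) = (x - -3)^2 on [-8, 0].
Each step: x1 = a + (1 - rho)(b - a), x2 = a + rho(b - a); if f(x1) < f(x2) keep [a, x2], otherwise keep [x1, b].
Step 1: [-8.0000, 0.0000], x1=-4.9440 (f=3.7791), x2=-3.0560 (f=0.0031); f(x1) > f(x2) => keep [-4.9440, 0.0000]
Step 2: [-4.9440, 0.0000], x1=-3.0554 (f=0.0031), x2=-1.8886 (f=1.2352); f(x1) < f(x2) => keep [-4.9440, -1.8886]
Step 3: [-4.9440, -1.8886], x1=-3.7768 (f=0.6035), x2=-3.0558 (f=0.0031); f(x1) > f(x2) => keep [-3.7768, -1.8886]
Final interval: [-3.7768, -1.8886]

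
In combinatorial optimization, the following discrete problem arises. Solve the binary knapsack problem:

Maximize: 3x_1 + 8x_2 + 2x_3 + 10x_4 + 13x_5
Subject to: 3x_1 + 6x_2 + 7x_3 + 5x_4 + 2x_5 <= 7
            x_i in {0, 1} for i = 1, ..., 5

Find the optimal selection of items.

Items: item 1 (v=3, w=3), item 2 (v=8, w=6), item 3 (v=2, w=7), item 4 (v=10, w=5), item 5 (v=13, w=2)
Capacity: 7
Checking all 32 subsets (w = total weight, v = total value):
  {}: w = 0, v = 0
  {1}: w = 3, v = 3
  {2}: w = 6, v = 8
  {3}: w = 7, v = 2
  {4}: w = 5, v = 10
  {5}: w = 2, v = 13
  {1, 2}: w = 9 > 7, infeasible
  {1, 3}: w = 10 > 7, infeasible
  {1, 4}: w = 8 > 7, infeasible
  {1, 5}: w = 5, v = 16
  {2, 3}: w = 13 > 7, infeasible
  {2, 4}: w = 11 > 7, infeasible
  {2, 5}: w = 8 > 7, infeasible
  {3, 4}: w = 12 > 7, infeasible
  {3, 5}: w = 9 > 7, infeasible
  {4, 5}: w = 7, v = 23
  {1, 2, 3}: w = 16 > 7, infeasible
  {1, 2, 4}: w = 14 > 7, infeasible
  {1, 2, 5}: w = 11 > 7, infeasible
  {1, 3, 4}: w = 15 > 7, infeasible
  {1, 3, 5}: w = 12 > 7, infeasible
  {1, 4, 5}: w = 10 > 7, infeasible
  {2, 3, 4}: w = 18 > 7, infeasible
  {2, 3, 5}: w = 15 > 7, infeasible
  {2, 4, 5}: w = 13 > 7, infeasible
  {3, 4, 5}: w = 14 > 7, infeasible
  {1, 2, 3, 4}: w = 21 > 7, infeasible
  {1, 2, 3, 5}: w = 18 > 7, infeasible
  {1, 2, 4, 5}: w = 16 > 7, infeasible
  {1, 3, 4, 5}: w = 17 > 7, infeasible
  {2, 3, 4, 5}: w = 20 > 7, infeasible
  {1, 2, 3, 4, 5}: w = 23 > 7, infeasible
Best feasible subset: items [4, 5]
Total weight: 7 <= 7, total value: 23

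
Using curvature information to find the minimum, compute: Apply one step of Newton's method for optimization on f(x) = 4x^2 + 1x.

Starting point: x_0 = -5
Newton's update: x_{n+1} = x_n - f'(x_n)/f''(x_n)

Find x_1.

f(x) = 4x^2 + 1x
f'(x) = 8x + (1), f''(x) = 8
Newton step: x_1 = x_0 - f'(x_0)/f''(x_0)
f'(-5) = -39
x_1 = -5 - -39/8 = -1/8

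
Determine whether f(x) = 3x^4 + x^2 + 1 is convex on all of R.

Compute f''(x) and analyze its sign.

f(x) = 3x^4 + x^2 + 1
f'(x) = 12x^3 + 2x
f''(x) = 36x^2 + 2
f''(x) = 36x^2 + 2 >= 2 > 0 for all x
Therefore, f is convex on R.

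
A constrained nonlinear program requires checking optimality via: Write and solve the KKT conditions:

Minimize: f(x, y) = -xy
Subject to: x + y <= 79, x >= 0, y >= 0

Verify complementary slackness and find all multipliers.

Problem: min -xy s.t. x + y <= 79 (multiplier lambda), x >= 0 (mu_x), y >= 0 (mu_y)
KKT stationarity: -y + lambda - mu_x = 0, -x + lambda - mu_y = 0, with lambda, mu_x, mu_y >= 0
Complementary slackness: lambda*(x + y - 79) = 0, mu_x*x = 0, mu_y*y = 0
If lambda = 0: y = -mu_x <= 0 and x = -mu_y <= 0 force x = y = 0 with f = 0; but x = y = 79/2 is feasible with f = -6241/4 < 0, so this is not the minimum. Hence lambda > 0 and x + y = 79.
Try x > 0, y > 0 (so mu_x = mu_y = 0): y = lambda, x = lambda => x = y = lambda
x + y = 79 => 2*lambda = 79 => lambda = 79/2
x* = y* = 79/2 > 0, consistent with mu_x = mu_y = 0.
(Any feasible point with x = 0 or y = 0 has f = 0 > -6241/4, so the minimum is not on those boundaries.)
min(-xy) = -6241/4 (i.e. max xy = 6241/4)
Multipliers: lambda = 79/2, mu_x = 0, mu_y = 0
Complementary slackness: lambda*(x + y - 79) = 79/2*(79/2 + 79/2 - 79) = 0, mu_x*x = 0*79/2 = 0, mu_y*y = 0*79/2 = 0. Satisfied.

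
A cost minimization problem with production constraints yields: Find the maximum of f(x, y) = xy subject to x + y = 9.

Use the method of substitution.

Substitute y = 9 - x into f(x,y) = xy:
g(x) = x(9 - x) = 9x - x^2
g'(x) = 9 - 2x = 0  =>  x = 9/2
y = 9 - 9/2 = 9/2
Maximum value = (9/2) * (9/2) = 81/4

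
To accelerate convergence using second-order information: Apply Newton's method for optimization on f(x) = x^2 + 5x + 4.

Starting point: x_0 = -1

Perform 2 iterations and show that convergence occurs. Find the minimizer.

f(x) = x^2 + 5x + 4, f'(x) = 2x + (5), f''(x) = 2
Step 1: f'(-1) = 3, x_1 = -1 - 3/2 = -5/2
Step 2: f'(-5/2) = 0, x_2 = -5/2 (converged)
Newton's method converges in 1 step for quadratics.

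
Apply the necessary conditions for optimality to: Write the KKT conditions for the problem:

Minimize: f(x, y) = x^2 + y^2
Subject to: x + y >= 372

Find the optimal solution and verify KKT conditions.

KKT conditions for min x^2 + y^2 s.t. x + y >= 372:
Stationarity: 2x = mu, 2y = mu
So x = y = mu/2.
Complementary slackness: mu*(x + y - 372) = 0
Primal feasibility: x + y >= 372; dual feasibility: mu >= 0
If mu = 0 then x = y = 0, but 0 + 0 < 372 is infeasible, so the constraint is active.
Constraint active: x + y = 2*(mu/2) = 372 => mu = 372
x = y = 186, f = 69192
Verify: stationarity 2*186 = 372 = mu; primal 186 + 186 = 372 >= 372; dual mu = 372 >= 0; complementary slackness 372*(372 - 372) = 0. All KKT conditions hold.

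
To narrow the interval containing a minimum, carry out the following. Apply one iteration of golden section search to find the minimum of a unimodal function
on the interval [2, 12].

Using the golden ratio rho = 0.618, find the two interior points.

Golden section search on [2, 12].
Golden ratio rho = 0.618 (approx).
Interior points:
  x_1 = 2 + (1-0.618)*10 = 5.8200
  x_2 = 2 + 0.618*10 = 8.1800
Compare f(x_1) and f(x_2) to determine which subinterval to keep.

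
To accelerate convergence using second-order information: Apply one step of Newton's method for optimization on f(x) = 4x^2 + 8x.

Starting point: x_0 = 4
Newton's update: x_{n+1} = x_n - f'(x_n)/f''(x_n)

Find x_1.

f(x) = 4x^2 + 8x
f'(x) = 8x + (8), f''(x) = 8
Newton step: x_1 = x_0 - f'(x_0)/f''(x_0)
f'(4) = 40
x_1 = 4 - 40/8 = -1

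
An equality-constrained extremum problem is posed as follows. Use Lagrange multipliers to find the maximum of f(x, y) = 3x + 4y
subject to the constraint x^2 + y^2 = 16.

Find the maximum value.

Set up Lagrange conditions: grad f = lambda * grad g
  3 = 2*lambda*x
  4 = 2*lambda*y
From these: x/y = 3/4, so x = 3t, y = 4t for some t.
Substitute into constraint: (3t)^2 + (4t)^2 = 16
  t^2 * 25 = 16
  t = sqrt(16/25)
Maximum = 3*x + 4*y = (3^2 + 4^2)*t = 25 * sqrt(16/25) = 20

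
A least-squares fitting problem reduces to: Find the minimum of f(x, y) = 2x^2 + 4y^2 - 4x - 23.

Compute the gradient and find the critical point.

f(x,y) = 2x^2 + 4y^2 - 4x - 23
df/dx = 4x + (-4) = 0  =>  x = 1
df/dy = 8y + (0) = 0  =>  y = 0
f(1, 0) = 2*(1)^2 + 4*(0)^2 + -4*(1) + -23 = -25
Hessian is diagonal with entries 4, 8 > 0, so this is a minimum.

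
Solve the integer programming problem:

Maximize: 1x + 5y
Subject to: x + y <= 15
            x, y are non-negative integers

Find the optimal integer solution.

Objective: 1x + 5y, constraint: x + y <= 15
Coefficient of y is 5 > coefficient of x is 1, so allocate the entire budget to y.
Optimal: x = 0, y = 15, value = 75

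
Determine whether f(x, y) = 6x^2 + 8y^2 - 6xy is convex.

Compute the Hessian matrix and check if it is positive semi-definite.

f(x,y) = 6x^2 + 8y^2 - 6xy
Hessian H = [[12, -6], [-6, 16]]
trace(H) = 28, det(H) = 156
Eigenvalues: (28 +/- sqrt(160)) / 2 = 20.32, 7.675
Since both eigenvalues > 0, f is convex.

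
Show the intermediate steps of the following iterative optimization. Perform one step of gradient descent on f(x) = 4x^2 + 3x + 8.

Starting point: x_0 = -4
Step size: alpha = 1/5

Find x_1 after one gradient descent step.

f(x) = 4x^2 + 3x + 8
f'(x) = 8x + 3
f'(-4) = 8*-4 + (3) = -29
x_1 = x_0 - alpha * f'(x_0) = -4 - 1/5 * -29 = 9/5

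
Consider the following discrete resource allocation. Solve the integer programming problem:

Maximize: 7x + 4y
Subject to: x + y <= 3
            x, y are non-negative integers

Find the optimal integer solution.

Objective: 7x + 4y, constraint: x + y <= 3
Coefficient of x is 7 >= coefficient of y is 4, so allocate the entire budget to x.
Optimal: x = 3, y = 0, value = 21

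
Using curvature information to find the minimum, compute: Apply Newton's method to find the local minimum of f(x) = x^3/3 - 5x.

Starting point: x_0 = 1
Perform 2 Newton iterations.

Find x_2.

f(x) = x^3/3 - 5x
f'(x) = x^2 - 5, f''(x) = 2x
Newton update: x_{n+1} = x_n - (x_n^2 - 5)/(2*x_n)
Step 1: x_0 = 1, f'=-4, f''=2, x_1 = 3
Step 2: x_1 = 3, f'=4, f''=6, x_2 = 7/3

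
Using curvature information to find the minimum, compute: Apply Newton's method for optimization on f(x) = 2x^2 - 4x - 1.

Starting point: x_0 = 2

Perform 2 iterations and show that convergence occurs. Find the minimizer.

f(x) = 2x^2 - 4x - 1, f'(x) = 4x + (-4), f''(x) = 4
Step 1: f'(2) = 4, x_1 = 2 - 4/4 = 1
Step 2: f'(1) = 0, x_2 = 1 (converged)
Newton's method converges in 1 step for quadratics.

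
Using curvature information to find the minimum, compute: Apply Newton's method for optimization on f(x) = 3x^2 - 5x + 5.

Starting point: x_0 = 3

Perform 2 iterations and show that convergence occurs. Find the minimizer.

f(x) = 3x^2 - 5x + 5, f'(x) = 6x + (-5), f''(x) = 6
Step 1: f'(3) = 13, x_1 = 3 - 13/6 = 5/6
Step 2: f'(5/6) = 0, x_2 = 5/6 (converged)
Newton's method converges in 1 step for quadratics.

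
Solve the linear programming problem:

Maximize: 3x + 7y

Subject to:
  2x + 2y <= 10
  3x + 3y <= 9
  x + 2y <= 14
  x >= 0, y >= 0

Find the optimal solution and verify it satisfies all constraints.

Feasible vertices: (0, 0), (0, 3), (3, 0)
Objective 3x + 7y at each vertex:
  (0, 0): 0
  (0, 3): 21
  (3, 0): 9
Maximum is 21 at (0, 3).
Verify constraints at (x, y) = (0, 3):
  2*0 + 2*3 = 6 <= 10
  3*0 + 3*3 = 9 <= 9 (active)
  1*0 + 2*3 = 6 <= 14
  x = 0 >= 0, y = 3 >= 0. All constraints satisfied.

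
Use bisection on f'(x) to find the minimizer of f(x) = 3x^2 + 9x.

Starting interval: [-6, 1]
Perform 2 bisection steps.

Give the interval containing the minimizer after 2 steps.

Finding critical point of f(x) = 3x^2 + 9x using bisection on f'(x) = 6x + 9.
f'(x) = 0 when x = -3/2.
Starting interval: [-6, 1]
Step 1: mid = -5/2, f'(mid) = -6, new interval = [-5/2, 1]
Step 2: mid = -3/4, f'(mid) = 9/2, new interval = [-5/2, -3/4]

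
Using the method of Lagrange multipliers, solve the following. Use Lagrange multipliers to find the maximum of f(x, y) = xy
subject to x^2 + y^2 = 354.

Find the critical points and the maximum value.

Lagrange conditions: y = 2*lambda*x and x = 2*lambda*y
If x = 0 then y = 0, violating the constraint, so x, y != 0.
Dividing: y/x = x/y => x^2 = y^2 => y = x or y = -x
Constraint: 2x^2 = 354 => x^2 = 177 => x = +/-sqrt(177)
Critical points: (sqrt(177), sqrt(177)), (-sqrt(177), -sqrt(177)), (sqrt(177), -sqrt(177)), (-sqrt(177), sqrt(177))
  y = x:  xy = x^2 = 177  at (sqrt(177), sqrt(177)) and (-sqrt(177), -sqrt(177))
  y = -x: xy = -x^2 = -177 at (sqrt(177), -sqrt(177)) and (-sqrt(177), sqrt(177))
Maximum xy = 177 at (sqrt(177), sqrt(177)) and (-sqrt(177), -sqrt(177))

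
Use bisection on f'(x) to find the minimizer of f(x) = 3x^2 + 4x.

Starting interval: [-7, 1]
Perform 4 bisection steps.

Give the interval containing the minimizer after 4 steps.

Finding critical point of f(x) = 3x^2 + 4x using bisection on f'(x) = 6x + 4.
f'(x) = 0 when x = -2/3.
Starting interval: [-7, 1]
Step 1: mid = -3, f'(mid) = -14, new interval = [-3, 1]
Step 2: mid = -1, f'(mid) = -2, new interval = [-1, 1]
Step 3: mid = 0, f'(mid) = 4, new interval = [-1, 0]
Step 4: mid = -1/2, f'(mid) = 1, new interval = [-1, -1/2]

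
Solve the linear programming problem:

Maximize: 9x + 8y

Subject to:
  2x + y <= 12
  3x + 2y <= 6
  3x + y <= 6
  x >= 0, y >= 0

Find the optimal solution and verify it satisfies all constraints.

Feasible vertices: (0, 0), (0, 3), (2, 0)
Objective 9x + 8y at each vertex:
  (0, 0): 0
  (0, 3): 24
  (2, 0): 18
Maximum is 24 at (0, 3).
Verify constraints at (x, y) = (0, 3):
  2*0 + 1*3 = 3 <= 12
  3*0 + 2*3 = 6 <= 6 (active)
  3*0 + 1*3 = 3 <= 6
  x = 0 >= 0, y = 3 >= 0. All constraints satisfied.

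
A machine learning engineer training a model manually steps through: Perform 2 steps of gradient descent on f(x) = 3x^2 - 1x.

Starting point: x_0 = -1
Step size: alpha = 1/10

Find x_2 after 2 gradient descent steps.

f(x) = 3x^2 - 1x, f'(x) = 6x + (-1)
Step 1: f'(-1) = -7, x_1 = -1 - 1/10 * -7 = -3/10
Step 2: f'(-3/10) = -14/5, x_2 = -3/10 - 1/10 * -14/5 = -1/50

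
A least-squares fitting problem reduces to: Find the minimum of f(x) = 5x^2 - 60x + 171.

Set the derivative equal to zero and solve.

f(x) = 5x^2 - 60x + 171
f'(x) = 10x + (-60) = 0
x = 60/10 = 6
f(6) = -9
Since f''(x) = 10 > 0, this is a minimum.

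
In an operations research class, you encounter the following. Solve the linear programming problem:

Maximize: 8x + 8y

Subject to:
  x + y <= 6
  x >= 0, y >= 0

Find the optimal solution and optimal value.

The feasible region has vertices at [(0, 0), (6, 0), (0, 6)].
Checking objective 8x + 8y at each vertex:
  (0, 0): 8*0 + 8*0 = 0
  (6, 0): 8*6 + 8*0 = 48
  (0, 6): 8*0 + 8*6 = 48
Maximum is 48 at (6, 0).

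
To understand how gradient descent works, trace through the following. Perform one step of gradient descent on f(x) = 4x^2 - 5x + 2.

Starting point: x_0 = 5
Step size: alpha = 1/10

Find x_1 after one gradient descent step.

f(x) = 4x^2 - 5x + 2
f'(x) = 8x - 5
f'(5) = 8*5 + (-5) = 35
x_1 = x_0 - alpha * f'(x_0) = 5 - 1/10 * 35 = 3/2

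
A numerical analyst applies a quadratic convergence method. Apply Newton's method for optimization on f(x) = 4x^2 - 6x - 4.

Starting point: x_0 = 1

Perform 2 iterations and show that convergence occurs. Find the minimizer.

f(x) = 4x^2 - 6x - 4, f'(x) = 8x + (-6), f''(x) = 8
Step 1: f'(1) = 2, x_1 = 1 - 2/8 = 3/4
Step 2: f'(3/4) = 0, x_2 = 3/4 (converged)
Newton's method converges in 1 step for quadratics.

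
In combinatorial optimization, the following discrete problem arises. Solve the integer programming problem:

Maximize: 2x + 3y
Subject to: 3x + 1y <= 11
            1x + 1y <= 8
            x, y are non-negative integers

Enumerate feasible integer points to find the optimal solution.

Constraint 1: 3x + 1y <= 11
Constraint 2: 1x + 1y <= 8
Feasible x range (need y >= 0): 0 <= x <= min(11/3, 8/1) => x in {0, ..., 3}.
Enumerate feasible integer points row by row (the coefficient of y is 3 > 0, so for each x the largest feasible y gives the best value):
  x = 0: y <= min((11 - 3*0)/1, (8 - 1*0)/1) => y in {0, ..., 8}; best 2*0 + 3*8 = 24
  x = 1: y <= min((11 - 3*1)/1, (8 - 1*1)/1) => y in {0, ..., 7}; best 2*1 + 3*7 = 23
  x = 2: y <= min((11 - 3*2)/1, (8 - 1*2)/1) => y in {0, ..., 5}; best 2*2 + 3*5 = 19
  x = 3: y <= min((11 - 3*3)/1, (8 - 1*3)/1) => y in {0, ..., 2}; best 2*3 + 3*2 = 12
The maximum 2x + 3y = 24 is achieved at x = 0, y = 8.
Check: 3*0 + 1*8 = 8 <= 11 and 1*0 + 1*8 = 8 <= 8.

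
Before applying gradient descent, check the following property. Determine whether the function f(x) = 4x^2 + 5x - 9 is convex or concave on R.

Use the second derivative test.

f(x) = 4x^2 + 5x - 9
f'(x) = 8x + 5
f''(x) = 8
Since f''(x) = 8 > 0 for all x, f is convex on R.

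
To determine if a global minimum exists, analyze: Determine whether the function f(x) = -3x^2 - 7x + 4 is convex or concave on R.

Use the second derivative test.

f(x) = -3x^2 - 7x + 4
f'(x) = -6x - 7
f''(x) = -6
Since f''(x) = -6 < 0 for all x, f is concave on R.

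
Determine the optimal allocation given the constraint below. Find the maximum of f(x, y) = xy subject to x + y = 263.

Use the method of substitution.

Substitute y = 263 - x into f(x,y) = xy:
g(x) = x(263 - x) = 263x - x^2
g'(x) = 263 - 2x = 0  =>  x = 263/2
y = 263 - 263/2 = 263/2
Maximum value = (263/2) * (263/2) = 69169/4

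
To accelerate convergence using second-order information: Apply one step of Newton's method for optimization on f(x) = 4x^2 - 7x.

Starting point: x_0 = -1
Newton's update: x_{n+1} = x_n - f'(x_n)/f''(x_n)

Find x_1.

f(x) = 4x^2 - 7x
f'(x) = 8x + (-7), f''(x) = 8
Newton step: x_1 = x_0 - f'(x_0)/f''(x_0)
f'(-1) = -15
x_1 = -1 - -15/8 = 7/8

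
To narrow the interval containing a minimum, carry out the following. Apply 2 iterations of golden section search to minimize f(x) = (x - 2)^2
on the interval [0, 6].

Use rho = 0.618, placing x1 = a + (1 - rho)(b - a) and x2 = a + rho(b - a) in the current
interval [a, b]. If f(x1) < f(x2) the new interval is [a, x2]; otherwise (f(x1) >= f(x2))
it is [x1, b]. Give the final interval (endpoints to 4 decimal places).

Golden section search for min of f(x) = (x - 2)^2 on [0, 6].
Each step: x1 = a + (1 - rho)(b - a), x2 = a + rho(b - a); if f(x1) < f(x2) keep [a, x2], otherwise keep [x1, b].
Step 1: [0.0000, 6.0000], x1=2.2920 (f=0.0853), x2=3.7080 (f=2.9173); f(x1) < f(x2) => keep [0.0000, 3.7080]
Step 2: [0.0000, 3.7080], x1=1.4165 (f=0.3405), x2=2.2915 (f=0.0850); f(x1) > f(x2) => keep [1.4165, 3.7080]
Final interval: [1.4165, 3.7080]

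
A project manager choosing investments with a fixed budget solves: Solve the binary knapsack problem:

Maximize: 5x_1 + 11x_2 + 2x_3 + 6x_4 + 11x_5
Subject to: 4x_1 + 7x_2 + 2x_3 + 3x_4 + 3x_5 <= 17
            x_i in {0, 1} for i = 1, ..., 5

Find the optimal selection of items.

Items: item 1 (v=5, w=4), item 2 (v=11, w=7), item 3 (v=2, w=2), item 4 (v=6, w=3), item 5 (v=11, w=3)
Capacity: 17
Checking all 32 subsets (w = total weight, v = total value):
  {}: w = 0, v = 0
  {1}: w = 4, v = 5
  {2}: w = 7, v = 11
  {3}: w = 2, v = 2
  {4}: w = 3, v = 6
  {5}: w = 3, v = 11
  {1, 2}: w = 11, v = 16
  {1, 3}: w = 6, v = 7
  {1, 4}: w = 7, v = 11
  {1, 5}: w = 7, v = 16
  {2, 3}: w = 9, v = 13
  {2, 4}: w = 10, v = 17
  {2, 5}: w = 10, v = 22
  {3, 4}: w = 5, v = 8
  {3, 5}: w = 5, v = 13
  {4, 5}: w = 6, v = 17
  {1, 2, 3}: w = 13, v = 18
  {1, 2, 4}: w = 14, v = 22
  {1, 2, 5}: w = 14, v = 27
  {1, 3, 4}: w = 9, v = 13
  {1, 3, 5}: w = 9, v = 18
  {1, 4, 5}: w = 10, v = 22
  {2, 3, 4}: w = 12, v = 19
  {2, 3, 5}: w = 12, v = 24
  {2, 4, 5}: w = 13, v = 28
  {3, 4, 5}: w = 8, v = 19
  {1, 2, 3, 4}: w = 16, v = 24
  {1, 2, 3, 5}: w = 16, v = 29
  {1, 2, 4, 5}: w = 17, v = 33
  {1, 3, 4, 5}: w = 12, v = 24
  {2, 3, 4, 5}: w = 15, v = 30
  {1, 2, 3, 4, 5}: w = 19 > 17, infeasible
Best feasible subset: items [1, 2, 4, 5]
Total weight: 17 <= 17, total value: 33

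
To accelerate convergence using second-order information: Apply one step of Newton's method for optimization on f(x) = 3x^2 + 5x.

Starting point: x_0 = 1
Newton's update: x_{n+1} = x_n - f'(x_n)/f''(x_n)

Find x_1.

f(x) = 3x^2 + 5x
f'(x) = 6x + (5), f''(x) = 6
Newton step: x_1 = x_0 - f'(x_0)/f''(x_0)
f'(1) = 11
x_1 = 1 - 11/6 = -5/6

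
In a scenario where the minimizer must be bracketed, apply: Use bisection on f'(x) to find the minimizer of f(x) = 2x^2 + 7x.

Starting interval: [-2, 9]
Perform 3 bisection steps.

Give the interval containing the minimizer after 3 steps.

Finding critical point of f(x) = 2x^2 + 7x using bisection on f'(x) = 4x + 7.
f'(x) = 0 when x = -7/4.
Starting interval: [-2, 9]
Step 1: mid = 7/2, f'(mid) = 21, new interval = [-2, 7/2]
Step 2: mid = 3/4, f'(mid) = 10, new interval = [-2, 3/4]
Step 3: mid = -5/8, f'(mid) = 9/2, new interval = [-2, -5/8]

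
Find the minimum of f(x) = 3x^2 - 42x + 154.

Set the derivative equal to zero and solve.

f(x) = 3x^2 - 42x + 154
f'(x) = 6x + (-42) = 0
x = 42/6 = 7
f(7) = 7
Since f''(x) = 6 > 0, this is a minimum.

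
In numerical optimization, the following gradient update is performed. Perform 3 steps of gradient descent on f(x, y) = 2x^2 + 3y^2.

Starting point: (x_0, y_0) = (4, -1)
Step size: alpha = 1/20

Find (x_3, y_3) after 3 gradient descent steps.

f(x,y) = 2x^2 + 3y^2
grad_x = 4x + 0y, grad_y = 6y + 0x
Step 1: grad = (16, -6), (16/5, -7/10)
Step 2: grad = (64/5, -21/5), (64/25, -49/100)
Step 3: grad = (256/25, -147/50), (256/125, -343/1000)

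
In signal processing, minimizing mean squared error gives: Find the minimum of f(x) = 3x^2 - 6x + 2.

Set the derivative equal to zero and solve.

f(x) = 3x^2 - 6x + 2
f'(x) = 6x + (-6) = 0
x = 6/6 = 1
f(1) = -1
Since f''(x) = 6 > 0, this is a minimum.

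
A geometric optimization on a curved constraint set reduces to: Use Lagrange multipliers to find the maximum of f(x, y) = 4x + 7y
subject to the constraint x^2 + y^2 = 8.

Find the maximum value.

Set up Lagrange conditions: grad f = lambda * grad g
  4 = 2*lambda*x
  7 = 2*lambda*y
From these: x/y = 4/7, so x = 4t, y = 7t for some t.
Substitute into constraint: (4t)^2 + (7t)^2 = 8
  t^2 * 65 = 8
  t = sqrt(8/65)
Maximum = 4*x + 7*y = (4^2 + 7^2)*t = 65 * sqrt(8/65) = sqrt(520)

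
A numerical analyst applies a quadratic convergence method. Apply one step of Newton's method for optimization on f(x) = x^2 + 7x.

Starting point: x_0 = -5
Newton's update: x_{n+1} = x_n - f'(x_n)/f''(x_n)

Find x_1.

f(x) = x^2 + 7x
f'(x) = 2x + (7), f''(x) = 2
Newton step: x_1 = x_0 - f'(x_0)/f''(x_0)
f'(-5) = -3
x_1 = -5 - -3/2 = -7/2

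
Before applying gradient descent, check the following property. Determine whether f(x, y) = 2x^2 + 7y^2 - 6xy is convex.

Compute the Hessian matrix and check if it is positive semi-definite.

f(x,y) = 2x^2 + 7y^2 - 6xy
Hessian H = [[4, -6], [-6, 14]]
trace(H) = 18, det(H) = 20
Eigenvalues: (18 +/- sqrt(244)) / 2 = 16.81, 1.19
Since both eigenvalues > 0, f is convex.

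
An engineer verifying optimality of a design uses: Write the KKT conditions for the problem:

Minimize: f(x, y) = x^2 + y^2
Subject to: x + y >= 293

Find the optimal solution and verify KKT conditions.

KKT conditions for min x^2 + y^2 s.t. x + y >= 293:
Stationarity: 2x = mu, 2y = mu
So x = y = mu/2.
Complementary slackness: mu*(x + y - 293) = 0
Primal feasibility: x + y >= 293; dual feasibility: mu >= 0
If mu = 0 then x = y = 0, but 0 + 0 < 293 is infeasible, so the constraint is active.
Constraint active: x + y = 2*(mu/2) = 293 => mu = 293
x = y = 293/2, f = 85849/2
Verify: stationarity 2*(293/2) = 293 = mu; primal 293/2 + 293/2 = 293 >= 293; dual mu = 293 >= 0; complementary slackness 293*(293 - 293) = 0. All KKT conditions hold.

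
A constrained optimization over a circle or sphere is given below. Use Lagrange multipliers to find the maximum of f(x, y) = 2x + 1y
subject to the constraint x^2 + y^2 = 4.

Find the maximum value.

Set up Lagrange conditions: grad f = lambda * grad g
  2 = 2*lambda*x
  1 = 2*lambda*y
From these: x/y = 2/1, so x = 2t, y = 1t for some t.
Substitute into constraint: (2t)^2 + (1t)^2 = 4
  t^2 * 5 = 4
  t = sqrt(4/5)
Maximum = 2*x + 1*y = (2^2 + 1^2)*t = 5 * sqrt(4/5) = sqrt(20)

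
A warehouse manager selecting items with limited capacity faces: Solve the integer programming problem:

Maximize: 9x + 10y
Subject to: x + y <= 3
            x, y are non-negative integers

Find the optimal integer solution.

Objective: 9x + 10y, constraint: x + y <= 3
Coefficient of y is 10 > coefficient of x is 9, so allocate the entire budget to y.
Optimal: x = 0, y = 3, value = 30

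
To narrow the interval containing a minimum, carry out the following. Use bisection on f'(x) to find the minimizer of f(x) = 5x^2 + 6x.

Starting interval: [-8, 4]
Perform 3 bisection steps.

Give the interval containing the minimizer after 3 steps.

Finding critical point of f(x) = 5x^2 + 6x using bisection on f'(x) = 10x + 6.
f'(x) = 0 when x = -3/5.
Starting interval: [-8, 4]
Step 1: mid = -2, f'(mid) = -14, new interval = [-2, 4]
Step 2: mid = 1, f'(mid) = 16, new interval = [-2, 1]
Step 3: mid = -1/2, f'(mid) = 1, new interval = [-2, -1/2]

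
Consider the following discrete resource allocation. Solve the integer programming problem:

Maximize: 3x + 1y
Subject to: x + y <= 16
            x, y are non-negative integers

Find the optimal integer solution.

Objective: 3x + 1y, constraint: x + y <= 16
Coefficient of x is 3 >= coefficient of y is 1, so allocate the entire budget to x.
Optimal: x = 16, y = 0, value = 48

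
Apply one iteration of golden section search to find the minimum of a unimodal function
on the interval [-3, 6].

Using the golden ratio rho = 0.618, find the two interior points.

Golden section search on [-3, 6].
Golden ratio rho = 0.618 (approx).
Interior points:
  x_1 = -3 + (1-0.618)*9 = 0.4380
  x_2 = -3 + 0.618*9 = 2.5620
Compare f(x_1) and f(x_2) to determine which subinterval to keep.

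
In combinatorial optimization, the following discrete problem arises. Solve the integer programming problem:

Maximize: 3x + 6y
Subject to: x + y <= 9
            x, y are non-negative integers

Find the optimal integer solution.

Objective: 3x + 6y, constraint: x + y <= 9
Coefficient of y is 6 > coefficient of x is 3, so allocate the entire budget to y.
Optimal: x = 0, y = 9, value = 54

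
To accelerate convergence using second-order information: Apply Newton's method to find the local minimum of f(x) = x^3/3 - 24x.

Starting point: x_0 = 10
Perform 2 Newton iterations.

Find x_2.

f(x) = x^3/3 - 24x
f'(x) = x^2 - 24, f''(x) = 2x
Newton update: x_{n+1} = x_n - (x_n^2 - 24)/(2*x_n)
Step 1: x_0 = 10, f'=76, f''=20, x_1 = 31/5
Step 2: x_1 = 31/5, f'=361/25, f''=62/5, x_2 = 1561/310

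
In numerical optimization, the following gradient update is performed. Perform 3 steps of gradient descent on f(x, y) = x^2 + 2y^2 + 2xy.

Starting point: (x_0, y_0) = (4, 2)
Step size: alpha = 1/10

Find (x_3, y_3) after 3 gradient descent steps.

f(x,y) = x^2 + 2y^2 + 2xy
grad_x = 2x + 2y, grad_y = 4y + 2x
Step 1: grad = (12, 16), (14/5, 2/5)
Step 2: grad = (32/5, 36/5), (54/25, -8/25)
Step 3: grad = (92/25, 76/25), (224/125, -78/125)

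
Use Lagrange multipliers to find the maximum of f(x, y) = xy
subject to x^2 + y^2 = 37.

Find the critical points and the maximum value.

Lagrange conditions: y = 2*lambda*x and x = 2*lambda*y
If x = 0 then y = 0, violating the constraint, so x, y != 0.
Dividing: y/x = x/y => x^2 = y^2 => y = x or y = -x
Constraint: 2x^2 = 37 => x^2 = 37/2 => x = +/-sqrt(37/2)
Critical points: (sqrt(37/2), sqrt(37/2)), (-sqrt(37/2), -sqrt(37/2)), (sqrt(37/2), -sqrt(37/2)), (-sqrt(37/2), sqrt(37/2))
  y = x:  xy = x^2 = 37/2  at (sqrt(37/2), sqrt(37/2)) and (-sqrt(37/2), -sqrt(37/2))
  y = -x: xy = -x^2 = -37/2 at (sqrt(37/2), -sqrt(37/2)) and (-sqrt(37/2), sqrt(37/2))
Maximum xy = 37/2 at (sqrt(37/2), sqrt(37/2)) and (-sqrt(37/2), -sqrt(37/2))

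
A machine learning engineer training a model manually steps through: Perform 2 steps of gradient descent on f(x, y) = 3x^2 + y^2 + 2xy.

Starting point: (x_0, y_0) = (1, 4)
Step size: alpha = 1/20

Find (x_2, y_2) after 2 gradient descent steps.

f(x,y) = 3x^2 + y^2 + 2xy
grad_x = 6x + 2y, grad_y = 2y + 2x
Step 1: grad = (14, 10), (3/10, 7/2)
Step 2: grad = (44/5, 38/5), (-7/50, 78/25)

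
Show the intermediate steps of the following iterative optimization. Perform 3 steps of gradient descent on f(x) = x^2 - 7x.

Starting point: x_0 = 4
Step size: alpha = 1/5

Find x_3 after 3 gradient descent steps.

f(x) = x^2 - 7x, f'(x) = 2x + (-7)
Step 1: f'(4) = 1, x_1 = 4 - 1/5 * 1 = 19/5
Step 2: f'(19/5) = 3/5, x_2 = 19/5 - 1/5 * 3/5 = 92/25
Step 3: f'(92/25) = 9/25, x_3 = 92/25 - 1/5 * 9/25 = 451/125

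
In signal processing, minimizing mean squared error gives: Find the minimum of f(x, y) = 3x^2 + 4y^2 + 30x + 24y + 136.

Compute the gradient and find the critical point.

f(x,y) = 3x^2 + 4y^2 + 30x + 24y + 136
df/dx = 6x + (30) = 0  =>  x = -5
df/dy = 8y + (24) = 0  =>  y = -3
f(-5, -3) = 3*(-5)^2 + 4*(-3)^2 + 30*(-5) + 24*(-3) + 136 = 25
Hessian is diagonal with entries 6, 8 > 0, so this is a minimum.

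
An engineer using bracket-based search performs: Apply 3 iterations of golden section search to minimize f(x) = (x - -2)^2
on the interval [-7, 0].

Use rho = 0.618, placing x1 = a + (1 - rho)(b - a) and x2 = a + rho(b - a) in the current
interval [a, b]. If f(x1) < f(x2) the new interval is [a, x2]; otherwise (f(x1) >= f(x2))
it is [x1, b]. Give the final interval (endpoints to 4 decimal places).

Golden section search for min of f(x) = (x - -2)^2 on [-7, 0].
Each step: x1 = a + (1 - rho)(b - a), x2 = a + rho(b - a); if f(x1) < f(x2) keep [a, x2], otherwise keep [x1, b].
Step 1: [-7.0000, 0.0000], x1=-4.3260 (f=5.4103), x2=-2.6740 (f=0.4543); f(x1) > f(x2) => keep [-4.3260, 0.0000]
Step 2: [-4.3260, 0.0000], x1=-2.6735 (f=0.4536), x2=-1.6525 (f=0.1207); f(x1) > f(x2) => keep [-2.6735, 0.0000]
Step 3: [-2.6735, 0.0000], x1=-1.6522 (f=0.1210), x2=-1.0213 (f=0.9579); f(x1) < f(x2) => keep [-2.6735, -1.0213]
Final interval: [-2.6735, -1.0213]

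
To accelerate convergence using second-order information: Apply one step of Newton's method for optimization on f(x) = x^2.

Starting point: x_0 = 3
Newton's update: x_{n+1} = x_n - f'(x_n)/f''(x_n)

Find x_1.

f(x) = x^2
f'(x) = 2x + (0), f''(x) = 2
Newton step: x_1 = x_0 - f'(x_0)/f''(x_0)
f'(3) = 6
x_1 = 3 - 6/2 = 0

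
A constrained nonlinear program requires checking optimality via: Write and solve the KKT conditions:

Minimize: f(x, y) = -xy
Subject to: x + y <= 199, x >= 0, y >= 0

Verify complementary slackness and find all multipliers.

Problem: min -xy s.t. x + y <= 199 (multiplier lambda), x >= 0 (mu_x), y >= 0 (mu_y)
KKT stationarity: -y + lambda - mu_x = 0, -x + lambda - mu_y = 0, with lambda, mu_x, mu_y >= 0
Complementary slackness: lambda*(x + y - 199) = 0, mu_x*x = 0, mu_y*y = 0
If lambda = 0: y = -mu_x <= 0 and x = -mu_y <= 0 force x = y = 0 with f = 0; but x = y = 199/2 is feasible with f = -39601/4 < 0, so this is not the minimum. Hence lambda > 0 and x + y = 199.
Try x > 0, y > 0 (so mu_x = mu_y = 0): y = lambda, x = lambda => x = y = lambda
x + y = 199 => 2*lambda = 199 => lambda = 199/2
x* = y* = 199/2 > 0, consistent with mu_x = mu_y = 0.
(Any feasible point with x = 0 or y = 0 has f = 0 > -39601/4, so the minimum is not on those boundaries.)
min(-xy) = -39601/4 (i.e. max xy = 39601/4)
Multipliers: lambda = 199/2, mu_x = 0, mu_y = 0
Complementary slackness: lambda*(x + y - 199) = 199/2*(199/2 + 199/2 - 199) = 0, mu_x*x = 0*199/2 = 0, mu_y*y = 0*199/2 = 0. Satisfied.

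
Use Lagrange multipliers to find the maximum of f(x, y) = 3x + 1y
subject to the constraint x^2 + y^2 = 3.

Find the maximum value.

Set up Lagrange conditions: grad f = lambda * grad g
  3 = 2*lambda*x
  1 = 2*lambda*y
From these: x/y = 3/1, so x = 3t, y = 1t for some t.
Substitute into constraint: (3t)^2 + (1t)^2 = 3
  t^2 * 10 = 3
  t = sqrt(3/10)
Maximum = 3*x + 1*y = (3^2 + 1^2)*t = 10 * sqrt(3/10) = sqrt(30)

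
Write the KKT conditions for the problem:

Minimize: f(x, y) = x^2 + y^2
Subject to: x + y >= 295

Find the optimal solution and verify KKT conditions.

KKT conditions for min x^2 + y^2 s.t. x + y >= 295:
Stationarity: 2x = mu, 2y = mu
So x = y = mu/2.
Complementary slackness: mu*(x + y - 295) = 0
Primal feasibility: x + y >= 295; dual feasibility: mu >= 0
If mu = 0 then x = y = 0, but 0 + 0 < 295 is infeasible, so the constraint is active.
Constraint active: x + y = 2*(mu/2) = 295 => mu = 295
x = y = 295/2, f = 87025/2
Verify: stationarity 2*(295/2) = 295 = mu; primal 295/2 + 295/2 = 295 >= 295; dual mu = 295 >= 0; complementary slackness 295*(295 - 295) = 0. All KKT conditions hold.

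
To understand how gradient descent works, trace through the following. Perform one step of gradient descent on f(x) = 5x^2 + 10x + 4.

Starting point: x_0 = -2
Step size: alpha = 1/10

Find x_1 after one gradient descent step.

f(x) = 5x^2 + 10x + 4
f'(x) = 10x + 10
f'(-2) = 10*-2 + (10) = -10
x_1 = x_0 - alpha * f'(x_0) = -2 - 1/10 * -10 = -1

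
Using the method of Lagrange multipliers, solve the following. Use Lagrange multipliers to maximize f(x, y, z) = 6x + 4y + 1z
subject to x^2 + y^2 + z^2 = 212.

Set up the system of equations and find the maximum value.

Lagrange conditions: 6 = 2*lambda*x, 4 = 2*lambda*y, 1 = 2*lambda*z
So x:6 = y:4 = z:1, i.e. x = 6t, y = 4t, z = 1t
Constraint: t^2*(6^2 + 4^2 + 1^2) = 212
  t^2 * 53 = 212  =>  t = sqrt(4)
Maximum = 6*6t + 4*4t + 1*1t = 53*sqrt(4) = 106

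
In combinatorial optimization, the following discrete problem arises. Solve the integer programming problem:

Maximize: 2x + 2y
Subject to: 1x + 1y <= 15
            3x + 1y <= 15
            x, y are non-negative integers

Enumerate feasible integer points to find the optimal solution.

Constraint 1: 1x + 1y <= 15
Constraint 2: 3x + 1y <= 15
Feasible x range (need y >= 0): 0 <= x <= min(15/1, 15/3) => x in {0, ..., 5}.
Enumerate feasible integer points row by row (the coefficient of y is 2 > 0, so for each x the largest feasible y gives the best value):
  x = 0: y <= min((15 - 1*0)/1, (15 - 3*0)/1) => y in {0, ..., 15}; best 2*0 + 2*15 = 30
  x = 1: y <= min((15 - 1*1)/1, (15 - 3*1)/1) => y in {0, ..., 12}; best 2*1 + 2*12 = 26
  x = 2: y <= min((15 - 1*2)/1, (15 - 3*2)/1) => y in {0, ..., 9}; best 2*2 + 2*9 = 22
  x = 3: y <= min((15 - 1*3)/1, (15 - 3*3)/1) => y in {0, ..., 6}; best 2*3 + 2*6 = 18
  x = 4: y <= min((15 - 1*4)/1, (15 - 3*4)/1) => y in {0, ..., 3}; best 2*4 + 2*3 = 14
  x = 5: y <= min((15 - 1*5)/1, (15 - 3*5)/1) => y in {0}; best 2*5 + 2*0 = 10
The maximum 2x + 2y = 30 is achieved at x = 0, y = 15.
Check: 1*0 + 1*15 = 15 <= 15 and 3*0 + 1*15 = 15 <= 15.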